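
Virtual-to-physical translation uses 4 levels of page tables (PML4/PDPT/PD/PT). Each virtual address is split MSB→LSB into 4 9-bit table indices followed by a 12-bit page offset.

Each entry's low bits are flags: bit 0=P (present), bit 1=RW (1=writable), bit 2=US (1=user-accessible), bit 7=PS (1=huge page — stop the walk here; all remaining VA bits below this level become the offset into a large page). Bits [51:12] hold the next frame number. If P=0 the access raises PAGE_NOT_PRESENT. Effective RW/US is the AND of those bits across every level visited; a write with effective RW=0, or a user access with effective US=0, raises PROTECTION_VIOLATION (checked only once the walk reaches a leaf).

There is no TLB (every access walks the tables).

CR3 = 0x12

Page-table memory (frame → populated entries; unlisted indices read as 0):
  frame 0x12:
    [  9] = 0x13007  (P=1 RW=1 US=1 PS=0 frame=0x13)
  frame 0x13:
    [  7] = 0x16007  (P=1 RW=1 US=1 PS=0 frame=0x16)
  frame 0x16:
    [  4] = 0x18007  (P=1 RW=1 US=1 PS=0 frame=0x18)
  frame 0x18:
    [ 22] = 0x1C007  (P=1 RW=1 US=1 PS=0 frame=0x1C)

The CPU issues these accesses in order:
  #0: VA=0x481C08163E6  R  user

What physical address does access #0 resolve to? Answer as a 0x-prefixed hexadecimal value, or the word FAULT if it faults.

Walk each access:
#0 VA=0x481C08163E6 (r,user):
  [0] read 0x12 idx=9: raw=0x13007 flags P=1 W=1 U=1 S=0
  [1] read 0x13 idx=7: raw=0x16007 flags P=1 W=1 U=1 S=0
  [2] read 0x16 idx=4: raw=0x18007 flags P=1 W=1 U=1 S=0
  [3] read 0x18 idx=22: raw=0x1C007 flags P=1 W=1 U=1 S=0
  ⇒ phys 0x1C3E6  [4 reads]

Access #0 PA: 0x1C3E6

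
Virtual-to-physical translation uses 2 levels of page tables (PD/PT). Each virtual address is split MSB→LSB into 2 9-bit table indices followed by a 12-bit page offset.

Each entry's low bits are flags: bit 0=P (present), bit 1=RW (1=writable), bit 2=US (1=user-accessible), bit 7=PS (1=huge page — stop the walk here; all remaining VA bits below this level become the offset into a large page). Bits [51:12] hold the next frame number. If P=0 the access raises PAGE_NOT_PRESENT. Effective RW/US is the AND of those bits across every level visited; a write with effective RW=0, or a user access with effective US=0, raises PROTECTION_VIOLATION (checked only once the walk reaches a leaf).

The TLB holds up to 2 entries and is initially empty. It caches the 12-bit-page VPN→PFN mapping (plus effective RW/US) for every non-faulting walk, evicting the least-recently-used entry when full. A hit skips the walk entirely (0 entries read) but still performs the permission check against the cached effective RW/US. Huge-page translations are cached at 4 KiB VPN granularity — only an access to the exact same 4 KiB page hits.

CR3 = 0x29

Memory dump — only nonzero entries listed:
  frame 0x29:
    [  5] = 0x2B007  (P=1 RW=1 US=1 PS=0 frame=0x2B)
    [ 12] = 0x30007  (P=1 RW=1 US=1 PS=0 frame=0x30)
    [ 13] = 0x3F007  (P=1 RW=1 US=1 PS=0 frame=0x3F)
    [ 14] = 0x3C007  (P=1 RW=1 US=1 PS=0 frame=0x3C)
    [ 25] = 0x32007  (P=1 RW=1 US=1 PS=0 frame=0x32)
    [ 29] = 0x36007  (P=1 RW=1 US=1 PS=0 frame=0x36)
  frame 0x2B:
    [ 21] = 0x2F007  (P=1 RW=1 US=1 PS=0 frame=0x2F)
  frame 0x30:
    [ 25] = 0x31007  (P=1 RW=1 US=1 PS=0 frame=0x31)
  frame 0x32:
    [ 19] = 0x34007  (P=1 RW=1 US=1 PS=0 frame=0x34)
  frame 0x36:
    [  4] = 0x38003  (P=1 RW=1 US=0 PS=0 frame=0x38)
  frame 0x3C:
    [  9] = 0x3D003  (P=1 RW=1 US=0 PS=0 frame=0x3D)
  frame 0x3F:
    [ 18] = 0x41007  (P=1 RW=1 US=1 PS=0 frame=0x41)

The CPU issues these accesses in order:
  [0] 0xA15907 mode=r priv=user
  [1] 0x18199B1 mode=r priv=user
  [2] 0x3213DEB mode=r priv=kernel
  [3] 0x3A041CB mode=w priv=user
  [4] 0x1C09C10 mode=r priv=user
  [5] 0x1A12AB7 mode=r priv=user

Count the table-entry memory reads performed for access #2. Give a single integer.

Walk each access:
#0 VA=0xA15907 (r,user):
  [0] read 0x29 idx=5: raw=0x2B007 flags P=1 W=1 U=1 S=0
  [1] read 0x2B idx=21: raw=0x2F007 flags P=1 W=1 U=1 S=0
  ⇒ phys 0x2F907  [2 reads]
#1 VA=0x18199B1 (r,user):
  [0] read 0x29 idx=12: raw=0x30007 flags P=1 W=1 U=1 S=0
  [1] read 0x30 idx=25: raw=0x31007 flags P=1 W=1 U=1 S=0
  ⇒ phys 0x319B1  [2 reads]
#2 VA=0x3213DEB (r,kernel):
  [0] read 0x29 idx=25: raw=0x32007 flags P=1 W=1 U=1 S=0
  [1] read 0x32 idx=19: raw=0x34007 flags P=1 W=1 U=1 S=0
  ⇒ phys 0x34DEB  [2 reads]
#3 VA=0x3A041CB (w,user):
  [0] read 0x29 idx=29: raw=0x36007 flags P=1 W=1 U=1 S=0
  [1] read 0x36 idx=4: raw=0x38003 flags P=1 W=1 U=0 S=0
  ⇒ fault: PROTECTION_VIOLATION  — 2 lookups
#4 VA=0x1C09C10 (r,user):
  [0] read 0x29 idx=14: raw=0x3C007 flags P=1 W=1 U=1 S=0
  [1] read 0x3C idx=9: raw=0x3D003 flags P=1 W=1 U=0 S=0
  ⇒ fault: PROTECTION_VIOLATION  — 2 lookups
#5 VA=0x1A12AB7 (r,user):
  [0] read 0x29 idx=13: raw=0x3F007 flags P=1 W=1 U=1 S=0
  [1] read 0x3F idx=18: raw=0x41007 flags P=1 W=1 U=1 S=0
  ⇒ phys 0x41AB7  [2 reads]

Entries read for #2: 2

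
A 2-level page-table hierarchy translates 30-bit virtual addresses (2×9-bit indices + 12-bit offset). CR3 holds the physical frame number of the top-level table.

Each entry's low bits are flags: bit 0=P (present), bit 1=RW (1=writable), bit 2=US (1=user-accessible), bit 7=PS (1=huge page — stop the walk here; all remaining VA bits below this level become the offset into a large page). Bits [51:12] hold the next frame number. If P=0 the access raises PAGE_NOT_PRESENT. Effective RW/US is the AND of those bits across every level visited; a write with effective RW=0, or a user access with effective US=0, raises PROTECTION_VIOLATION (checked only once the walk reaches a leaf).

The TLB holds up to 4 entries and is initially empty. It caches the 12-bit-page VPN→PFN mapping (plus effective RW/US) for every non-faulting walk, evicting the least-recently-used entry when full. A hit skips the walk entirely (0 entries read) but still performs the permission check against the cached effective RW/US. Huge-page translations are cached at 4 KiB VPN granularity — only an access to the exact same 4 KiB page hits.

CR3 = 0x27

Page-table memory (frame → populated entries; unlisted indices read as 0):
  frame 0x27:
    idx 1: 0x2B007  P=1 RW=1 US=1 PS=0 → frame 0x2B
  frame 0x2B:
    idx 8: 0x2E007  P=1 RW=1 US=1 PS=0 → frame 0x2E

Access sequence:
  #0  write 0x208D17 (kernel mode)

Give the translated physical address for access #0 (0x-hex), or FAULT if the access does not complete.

Walk each access:
#0 VA=0x208D17 (w,kernel):
  lvl0: tbl 0x27, slot 1 ⇒ 0x2B007 (P1/RW1/US1/PS0)
  lvl1: tbl 0x2B, slot 8 ⇒ 0x2E007 (P1/RW1/US1/PS0)
  ✓ 0x2ED17  — 2 lookups

Access #0 PA: 0x2ED17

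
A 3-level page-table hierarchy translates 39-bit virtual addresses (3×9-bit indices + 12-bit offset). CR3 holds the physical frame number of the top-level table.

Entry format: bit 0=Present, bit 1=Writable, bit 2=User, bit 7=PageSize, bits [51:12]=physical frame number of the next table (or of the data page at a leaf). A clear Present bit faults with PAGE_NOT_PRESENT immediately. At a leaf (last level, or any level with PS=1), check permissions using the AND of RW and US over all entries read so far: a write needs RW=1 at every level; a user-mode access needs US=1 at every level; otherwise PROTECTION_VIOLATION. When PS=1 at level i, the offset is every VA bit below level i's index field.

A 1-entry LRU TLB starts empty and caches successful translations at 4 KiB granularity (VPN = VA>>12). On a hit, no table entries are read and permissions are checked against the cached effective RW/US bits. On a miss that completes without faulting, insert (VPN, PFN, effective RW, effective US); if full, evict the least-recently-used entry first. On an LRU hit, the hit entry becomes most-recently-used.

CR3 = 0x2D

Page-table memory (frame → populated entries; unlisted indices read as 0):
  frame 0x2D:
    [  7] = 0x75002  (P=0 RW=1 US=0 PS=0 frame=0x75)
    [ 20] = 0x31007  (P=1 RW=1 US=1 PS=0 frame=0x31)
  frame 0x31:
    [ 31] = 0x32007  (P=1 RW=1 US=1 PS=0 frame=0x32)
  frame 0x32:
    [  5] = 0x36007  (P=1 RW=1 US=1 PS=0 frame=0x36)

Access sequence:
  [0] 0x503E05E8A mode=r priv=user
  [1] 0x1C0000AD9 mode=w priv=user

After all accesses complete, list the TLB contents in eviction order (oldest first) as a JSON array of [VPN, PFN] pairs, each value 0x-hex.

Trace:
#0 VA=0x503E05E8A (r,user):
  lvl0: tbl 0x2D, slot 20 ⇒ 0x31007 (P1/RW1/US1/PS0)
  lvl1: tbl 0x31, slot 31 ⇒ 0x32007 (P1/RW1/US1/PS0)
  lvl2: tbl 0x32, slot 5 ⇒ 0x36007 (P1/RW1/US1/PS0)
  ⇒ phys 0x36E8A  [3 reads]
#1 VA=0x1C0000AD9 (w,user):
  lvl0: tbl 0x2D, slot 7 ⇒ 0x75002 (P0/RW1/US0/PS0)
  → PAGE_NOT_PRESENT  (1 entries read)

TLB: [["0x503E05", "0x36"]]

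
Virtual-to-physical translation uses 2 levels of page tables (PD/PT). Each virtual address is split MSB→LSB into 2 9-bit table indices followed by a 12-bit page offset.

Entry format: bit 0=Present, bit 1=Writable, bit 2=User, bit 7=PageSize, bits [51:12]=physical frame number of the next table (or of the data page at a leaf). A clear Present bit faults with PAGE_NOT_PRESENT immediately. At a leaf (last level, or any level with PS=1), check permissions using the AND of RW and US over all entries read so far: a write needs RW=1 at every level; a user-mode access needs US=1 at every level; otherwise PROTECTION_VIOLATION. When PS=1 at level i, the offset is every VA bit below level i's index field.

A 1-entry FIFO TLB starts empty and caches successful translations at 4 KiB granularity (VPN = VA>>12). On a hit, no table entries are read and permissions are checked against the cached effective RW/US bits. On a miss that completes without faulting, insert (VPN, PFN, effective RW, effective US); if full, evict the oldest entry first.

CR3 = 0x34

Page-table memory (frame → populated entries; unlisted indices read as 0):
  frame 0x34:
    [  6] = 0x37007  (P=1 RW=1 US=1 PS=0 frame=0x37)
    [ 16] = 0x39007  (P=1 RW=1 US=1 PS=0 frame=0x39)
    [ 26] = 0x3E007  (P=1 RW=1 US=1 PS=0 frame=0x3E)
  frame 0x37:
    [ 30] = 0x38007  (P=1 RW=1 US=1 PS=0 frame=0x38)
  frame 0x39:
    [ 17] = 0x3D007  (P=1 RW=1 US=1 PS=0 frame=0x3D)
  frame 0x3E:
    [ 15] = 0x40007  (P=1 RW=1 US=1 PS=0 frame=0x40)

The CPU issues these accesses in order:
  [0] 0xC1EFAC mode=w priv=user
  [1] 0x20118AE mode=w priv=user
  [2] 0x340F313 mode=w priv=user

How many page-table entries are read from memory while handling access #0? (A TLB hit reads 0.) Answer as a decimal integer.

Per-access translation:
#0 VA=0xC1EFAC (w,user):
  L0: frame=0x34 idx=6 entry=0x37007 [P=1 RW=1 US=1 PS=0]
  L1: frame=0x37 idx=30 entry=0x38007 [P=1 RW=1 US=1 PS=0]
  ⇒ phys 0x38FAC  [2 reads]
#1 VA=0x20118AE (w,user):
  L0: frame=0x34 idx=16 entry=0x39007 [P=1 RW=1 US=1 PS=0]
  L1: frame=0x39 idx=17 entry=0x3D007 [P=1 RW=1 US=1 PS=0]
  ⇒ phys 0x3D8AE  [2 reads]
#2 VA=0x340F313 (w,user):
  L0: frame=0x34 idx=26 entry=0x3E007 [P=1 RW=1 US=1 PS=0]
  L1: frame=0x3E idx=15 entry=0x40007 [P=1 RW=1 US=1 PS=0]
  ⇒ phys 0x40313  [2 reads]

Entries read for #0: 2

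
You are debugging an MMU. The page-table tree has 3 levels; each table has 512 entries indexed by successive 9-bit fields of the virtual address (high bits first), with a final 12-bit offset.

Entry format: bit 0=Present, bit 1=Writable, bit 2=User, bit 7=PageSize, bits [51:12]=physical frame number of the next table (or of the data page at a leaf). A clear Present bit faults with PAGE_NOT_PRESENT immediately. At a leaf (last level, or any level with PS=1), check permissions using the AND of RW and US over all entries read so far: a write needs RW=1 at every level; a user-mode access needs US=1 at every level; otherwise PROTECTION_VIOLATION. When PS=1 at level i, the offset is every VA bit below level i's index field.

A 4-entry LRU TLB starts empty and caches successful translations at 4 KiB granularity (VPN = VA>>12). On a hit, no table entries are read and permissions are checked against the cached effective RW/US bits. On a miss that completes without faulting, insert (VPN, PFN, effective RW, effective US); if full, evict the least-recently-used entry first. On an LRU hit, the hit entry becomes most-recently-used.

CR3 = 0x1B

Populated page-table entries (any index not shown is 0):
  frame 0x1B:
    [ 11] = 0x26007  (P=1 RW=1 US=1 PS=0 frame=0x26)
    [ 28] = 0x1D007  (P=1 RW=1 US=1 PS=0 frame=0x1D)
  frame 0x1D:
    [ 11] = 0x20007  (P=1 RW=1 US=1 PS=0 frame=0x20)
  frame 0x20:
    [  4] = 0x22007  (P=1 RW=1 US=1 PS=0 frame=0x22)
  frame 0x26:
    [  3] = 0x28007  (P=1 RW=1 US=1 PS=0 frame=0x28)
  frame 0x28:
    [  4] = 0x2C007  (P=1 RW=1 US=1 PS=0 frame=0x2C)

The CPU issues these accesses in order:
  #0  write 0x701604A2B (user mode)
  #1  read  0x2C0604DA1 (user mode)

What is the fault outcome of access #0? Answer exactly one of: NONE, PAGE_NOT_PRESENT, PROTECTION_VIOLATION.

Walk each access:
#0 VA=0x701604A2B (w,user):
  [0] read 0x1B idx=28: raw=0x1D007 flags P=1 W=1 U=1 S=0
  [1] read 0x1D idx=11: raw=0x20007 flags P=1 W=1 U=1 S=0
  [2] read 0x20 idx=4: raw=0x22007 flags P=1 W=1 U=1 S=0
  → PA=0x22A2B  (3 entries read)
#1 VA=0x2C0604DA1 (r,user):
  [0] read 0x1B idx=11: raw=0x26007 flags P=1 W=1 U=1 S=0
  [1] read 0x26 idx=3: raw=0x28007 flags P=1 W=1 U=1 S=0
  [2] read 0x28 idx=4: raw=0x2C007 flags P=1 W=1 U=1 S=0
  → PA=0x2CDA1  (3 entries read)

Access #0 fault: NONE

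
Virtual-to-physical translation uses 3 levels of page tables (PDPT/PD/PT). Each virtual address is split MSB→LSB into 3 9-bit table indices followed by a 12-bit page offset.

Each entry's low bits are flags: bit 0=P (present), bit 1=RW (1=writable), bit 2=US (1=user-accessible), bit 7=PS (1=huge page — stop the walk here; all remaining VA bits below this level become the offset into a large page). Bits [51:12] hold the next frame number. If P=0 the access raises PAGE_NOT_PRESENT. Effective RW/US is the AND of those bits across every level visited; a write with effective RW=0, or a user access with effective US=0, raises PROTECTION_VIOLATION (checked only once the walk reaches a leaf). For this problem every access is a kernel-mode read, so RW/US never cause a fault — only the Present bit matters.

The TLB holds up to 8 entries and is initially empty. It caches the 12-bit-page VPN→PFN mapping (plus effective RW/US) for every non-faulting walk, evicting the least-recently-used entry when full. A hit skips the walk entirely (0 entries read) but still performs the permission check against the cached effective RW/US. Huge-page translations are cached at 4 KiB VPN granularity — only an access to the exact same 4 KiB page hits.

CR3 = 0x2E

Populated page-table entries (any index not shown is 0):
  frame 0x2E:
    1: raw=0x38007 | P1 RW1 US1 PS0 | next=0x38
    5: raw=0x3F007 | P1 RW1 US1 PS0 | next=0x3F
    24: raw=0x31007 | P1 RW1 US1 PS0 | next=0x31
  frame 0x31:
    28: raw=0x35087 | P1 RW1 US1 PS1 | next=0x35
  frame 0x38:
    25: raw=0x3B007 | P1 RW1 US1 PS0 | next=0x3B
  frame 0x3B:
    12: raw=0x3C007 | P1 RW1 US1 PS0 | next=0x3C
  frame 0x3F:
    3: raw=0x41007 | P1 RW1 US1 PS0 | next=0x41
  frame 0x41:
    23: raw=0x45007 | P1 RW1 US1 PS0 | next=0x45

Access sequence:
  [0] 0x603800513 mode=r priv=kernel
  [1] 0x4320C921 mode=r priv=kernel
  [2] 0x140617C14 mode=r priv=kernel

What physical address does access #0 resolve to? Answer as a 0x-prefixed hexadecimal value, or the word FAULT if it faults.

Per-access translation:
#0 VA=0x603800513 (r,kernel):
  [0] read 0x2E idx=24: raw=0x31007 flags P=1 W=1 U=1 S=0
  [1] read 0x31 idx=28: raw=0x35087 flags P=1 W=1 U=1 S=1
  ⇒ phys 0x35513 (huge @L1)  [2 reads]
#1 VA=0x4320C921 (r,kernel):
  [0] read 0x2E idx=1: raw=0x38007 flags P=1 W=1 U=1 S=0
  [1] read 0x38 idx=25: raw=0x3B007 flags P=1 W=1 U=1 S=0
  [2] read 0x3B idx=12: raw=0x3C007 flags P=1 W=1 U=1 S=0
  ⇒ phys 0x3C921  [3 reads]
#2 VA=0x140617C14 (r,kernel):
  [0] read 0x2E idx=5: raw=0x3F007 flags P=1 W=1 U=1 S=0
  [1] read 0x3F idx=3: raw=0x41007 flags P=1 W=1 U=1 S=0
  [2] read 0x41 idx=23: raw=0x45007 flags P=1 W=1 U=1 S=0
  ⇒ phys 0x45C14  [3 reads]

Access #0 PA: 0x35513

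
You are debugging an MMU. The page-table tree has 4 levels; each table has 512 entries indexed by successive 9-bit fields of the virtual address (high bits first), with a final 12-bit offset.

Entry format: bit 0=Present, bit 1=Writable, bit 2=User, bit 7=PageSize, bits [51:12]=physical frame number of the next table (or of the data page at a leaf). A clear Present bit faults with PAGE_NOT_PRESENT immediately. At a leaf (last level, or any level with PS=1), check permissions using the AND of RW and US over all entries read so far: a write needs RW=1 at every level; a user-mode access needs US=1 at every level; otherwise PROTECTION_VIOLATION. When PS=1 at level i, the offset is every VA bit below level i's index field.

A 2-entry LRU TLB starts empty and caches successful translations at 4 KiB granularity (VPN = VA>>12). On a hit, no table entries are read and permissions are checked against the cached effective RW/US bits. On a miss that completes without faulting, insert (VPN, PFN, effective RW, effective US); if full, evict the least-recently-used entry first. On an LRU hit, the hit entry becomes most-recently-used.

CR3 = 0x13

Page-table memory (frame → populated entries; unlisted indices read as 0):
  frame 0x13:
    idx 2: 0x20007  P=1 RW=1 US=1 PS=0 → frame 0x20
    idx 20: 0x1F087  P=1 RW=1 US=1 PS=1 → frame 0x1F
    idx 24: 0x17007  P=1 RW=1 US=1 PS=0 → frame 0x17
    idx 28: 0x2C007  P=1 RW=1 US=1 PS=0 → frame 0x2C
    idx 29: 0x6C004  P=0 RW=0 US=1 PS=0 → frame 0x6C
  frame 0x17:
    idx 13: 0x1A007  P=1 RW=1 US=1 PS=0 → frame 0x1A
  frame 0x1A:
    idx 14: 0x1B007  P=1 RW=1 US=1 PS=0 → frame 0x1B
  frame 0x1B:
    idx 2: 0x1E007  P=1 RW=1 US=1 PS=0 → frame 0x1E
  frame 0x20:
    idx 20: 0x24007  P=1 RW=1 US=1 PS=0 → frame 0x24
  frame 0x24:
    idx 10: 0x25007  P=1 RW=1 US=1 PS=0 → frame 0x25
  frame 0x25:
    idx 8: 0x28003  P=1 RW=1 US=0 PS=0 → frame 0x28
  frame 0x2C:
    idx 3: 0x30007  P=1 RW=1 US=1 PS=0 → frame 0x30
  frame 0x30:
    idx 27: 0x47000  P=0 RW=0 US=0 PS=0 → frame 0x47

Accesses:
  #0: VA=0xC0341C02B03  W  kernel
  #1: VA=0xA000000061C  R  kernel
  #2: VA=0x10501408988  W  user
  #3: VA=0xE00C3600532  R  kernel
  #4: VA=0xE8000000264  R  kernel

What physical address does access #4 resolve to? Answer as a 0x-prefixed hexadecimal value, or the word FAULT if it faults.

Trace:
#0 VA=0xC0341C02B03 (w,kernel):
  L0: frame=0x13 idx=24 entry=0x17007 [P=1 RW=1 US=1 PS=0]
  L1: frame=0x17 idx=13 entry=0x1A007 [P=1 RW=1 US=1 PS=0]
  L2: frame=0x1A idx=14 entry=0x1B007 [P=1 RW=1 US=1 PS=0]
  L3: frame=0x1B idx=2 entry=0x1E007 [P=1 RW=1 US=1 PS=0]
  ✓ 0x1EB03  — 4 lookups
#1 VA=0xA000000061C (r,kernel):
  L0: frame=0x13 idx=20 entry=0x1F087 [P=1 RW=1 US=1 PS=1]
  ✓ 0x1F61C (huge @L0)  — 1 lookups
#2 VA=0x10501408988 (w,user):
  L0: frame=0x13 idx=2 entry=0x20007 [P=1 RW=1 US=1 PS=0]
  L1: frame=0x20 idx=20 entry=0x24007 [P=1 RW=1 US=1 PS=0]
  L2: frame=0x24 idx=10 entry=0x25007 [P=1 RW=1 US=1 PS=0]
  L3: frame=0x25 idx=8 entry=0x28003 [P=1 RW=1 US=0 PS=0]
  → PROTECTION_VIOLATION  (4 entries read)
#3 VA=0xE00C3600532 (r,kernel):
  L0: frame=0x13 idx=28 entry=0x2C007 [P=1 RW=1 US=1 PS=0]
  L1: frame=0x2C idx=3 entry=0x30007 [P=1 RW=1 US=1 PS=0]
  L2: frame=0x30 idx=27 entry=0x47000 [P=0 RW=0 US=0 PS=0]
  → PAGE_NOT_PRESENT  (3 entries read)
#4 VA=0xE8000000264 (r,kernel):
  L0: frame=0x13 idx=29 entry=0x6C004 [P=0 RW=0 US=1 PS=0]
  → PAGE_NOT_PRESENT  (1 entries read)

Access #4 PA: FAULT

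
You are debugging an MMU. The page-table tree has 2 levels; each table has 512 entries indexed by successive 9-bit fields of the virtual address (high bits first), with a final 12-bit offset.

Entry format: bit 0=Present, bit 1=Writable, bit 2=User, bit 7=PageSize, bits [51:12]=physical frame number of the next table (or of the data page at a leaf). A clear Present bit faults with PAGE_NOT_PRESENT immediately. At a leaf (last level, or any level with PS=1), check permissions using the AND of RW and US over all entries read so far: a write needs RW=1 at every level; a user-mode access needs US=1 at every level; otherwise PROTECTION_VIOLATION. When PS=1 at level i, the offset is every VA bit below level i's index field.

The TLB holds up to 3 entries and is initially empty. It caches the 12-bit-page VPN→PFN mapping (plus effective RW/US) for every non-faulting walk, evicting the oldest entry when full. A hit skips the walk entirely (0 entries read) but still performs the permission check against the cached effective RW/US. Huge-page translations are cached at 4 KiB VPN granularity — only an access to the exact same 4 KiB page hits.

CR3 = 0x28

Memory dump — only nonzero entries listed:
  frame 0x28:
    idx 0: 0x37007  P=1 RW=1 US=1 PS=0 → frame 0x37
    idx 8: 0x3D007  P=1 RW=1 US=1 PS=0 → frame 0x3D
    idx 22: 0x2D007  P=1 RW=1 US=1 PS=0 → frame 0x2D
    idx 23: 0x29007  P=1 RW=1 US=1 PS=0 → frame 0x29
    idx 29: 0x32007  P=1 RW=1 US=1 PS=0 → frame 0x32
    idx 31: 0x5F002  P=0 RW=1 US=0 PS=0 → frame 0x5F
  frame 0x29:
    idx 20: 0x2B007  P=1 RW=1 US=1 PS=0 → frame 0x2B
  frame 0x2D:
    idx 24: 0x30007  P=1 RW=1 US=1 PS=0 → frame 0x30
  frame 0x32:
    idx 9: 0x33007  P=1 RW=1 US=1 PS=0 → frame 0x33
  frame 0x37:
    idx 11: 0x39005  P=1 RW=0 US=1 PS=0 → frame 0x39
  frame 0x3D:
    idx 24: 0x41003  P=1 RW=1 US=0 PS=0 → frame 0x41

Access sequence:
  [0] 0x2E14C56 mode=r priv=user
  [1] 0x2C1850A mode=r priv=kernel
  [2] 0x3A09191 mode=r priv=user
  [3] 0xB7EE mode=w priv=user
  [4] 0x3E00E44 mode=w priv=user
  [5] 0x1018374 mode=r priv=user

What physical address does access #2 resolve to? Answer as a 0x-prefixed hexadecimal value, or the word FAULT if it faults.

Trace:
#0 VA=0x2E14C56 (r,user):
  [0] read 0x28 idx=23: raw=0x29007 flags P=1 W=1 U=1 S=0
  [1] read 0x29 idx=20: raw=0x2B007 flags P=1 W=1 U=1 S=0
  ✓ 0x2BC56  — 2 lookups
#1 VA=0x2C1850A (r,kernel):
  [0] read 0x28 idx=22: raw=0x2D007 flags P=1 W=1 U=1 S=0
  [1] read 0x2D idx=24: raw=0x30007 flags P=1 W=1 U=1 S=0
  ✓ 0x3050A  — 2 lookups
#2 VA=0x3A09191 (r,user):
  [0] read 0x28 idx=29: raw=0x32007 flags P=1 W=1 U=1 S=0
  [1] read 0x32 idx=9: raw=0x33007 flags P=1 W=1 U=1 S=0
  ✓ 0x33191  — 2 lookups
#3 VA=0xB7EE (w,user):
  [0] read 0x28 idx=0: raw=0x37007 flags P=1 W=1 U=1 S=0
  [1] read 0x37 idx=11: raw=0x39005 flags P=1 W=0 U=1 S=0
  → PROTECTION_VIOLATION  (2 entries read)
#4 VA=0x3E00E44 (w,user):
  [0] read 0x28 idx=31: raw=0x5F002 flags P=0 W=1 U=0 S=0
  → PAGE_NOT_PRESENT  (1 entries read)
#5 VA=0x1018374 (r,user):
  [0] read 0x28 idx=8: raw=0x3D007 flags P=1 W=1 U=1 S=0
  [1] read 0x3D idx=24: raw=0x41003 flags P=1 W=1 U=0 S=0
  → PROTECTION_VIOLATION  (2 entries read)

Access #2 PA: 0x33191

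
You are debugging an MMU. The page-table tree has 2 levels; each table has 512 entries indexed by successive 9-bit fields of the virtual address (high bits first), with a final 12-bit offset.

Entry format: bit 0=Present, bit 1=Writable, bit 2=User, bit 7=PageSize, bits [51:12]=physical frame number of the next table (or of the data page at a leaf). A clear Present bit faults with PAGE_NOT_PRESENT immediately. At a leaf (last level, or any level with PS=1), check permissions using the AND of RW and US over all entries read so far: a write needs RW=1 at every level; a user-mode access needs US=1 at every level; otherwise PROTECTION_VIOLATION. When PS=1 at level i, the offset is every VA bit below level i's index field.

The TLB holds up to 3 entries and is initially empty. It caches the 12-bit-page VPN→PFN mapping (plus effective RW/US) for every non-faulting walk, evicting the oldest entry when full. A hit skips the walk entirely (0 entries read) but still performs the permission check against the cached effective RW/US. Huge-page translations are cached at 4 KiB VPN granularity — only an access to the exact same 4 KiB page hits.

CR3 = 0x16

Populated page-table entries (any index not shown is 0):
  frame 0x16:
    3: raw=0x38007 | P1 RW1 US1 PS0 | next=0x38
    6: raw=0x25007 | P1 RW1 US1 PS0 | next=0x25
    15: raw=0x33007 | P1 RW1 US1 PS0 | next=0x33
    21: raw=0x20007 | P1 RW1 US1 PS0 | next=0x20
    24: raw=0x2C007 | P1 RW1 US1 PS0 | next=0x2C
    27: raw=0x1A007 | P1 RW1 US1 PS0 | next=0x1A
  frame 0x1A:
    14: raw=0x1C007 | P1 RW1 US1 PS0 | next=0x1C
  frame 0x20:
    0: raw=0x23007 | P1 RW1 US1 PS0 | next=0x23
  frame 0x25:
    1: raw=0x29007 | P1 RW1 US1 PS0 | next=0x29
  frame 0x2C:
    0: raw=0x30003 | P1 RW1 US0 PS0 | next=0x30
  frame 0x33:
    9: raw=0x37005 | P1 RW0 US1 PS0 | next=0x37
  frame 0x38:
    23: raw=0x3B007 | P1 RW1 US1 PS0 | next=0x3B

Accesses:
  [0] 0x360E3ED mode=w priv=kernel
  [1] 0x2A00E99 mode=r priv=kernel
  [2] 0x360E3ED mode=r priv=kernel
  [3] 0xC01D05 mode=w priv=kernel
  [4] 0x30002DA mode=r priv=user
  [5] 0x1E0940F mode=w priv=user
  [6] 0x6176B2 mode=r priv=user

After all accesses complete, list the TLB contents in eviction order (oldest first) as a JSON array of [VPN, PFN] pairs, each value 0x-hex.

Trace:
#0 VA=0x360E3ED (w,kernel):
  L0: frame=0x16 idx=27 entry=0x1A007 [P=1 RW=1 US=1 PS=0]
  L1: frame=0x1A idx=14 entry=0x1C007 [P=1 RW=1 US=1 PS=0]
  → PA=0x1C3ED  (2 entries read)
#1 VA=0x2A00E99 (r,kernel):
  L0: frame=0x16 idx=21 entry=0x20007 [P=1 RW=1 US=1 PS=0]
  L1: frame=0x20 idx=0 entry=0x23007 [P=1 RW=1 US=1 PS=0]
  → PA=0x23E99  (2 entries read)
#2 VA=0x360E3ED (r,kernel):
  TLB hit vpn=0x360E → PA=0x1C3ED
#3 VA=0xC01D05 (w,kernel):
  L0: frame=0x16 idx=6 entry=0x25007 [P=1 RW=1 US=1 PS=0]
  L1: frame=0x25 idx=1 entry=0x29007 [P=1 RW=1 US=1 PS=0]
  → PA=0x29D05  (2 entries read)
#4 VA=0x30002DA (r,user):
  L0: frame=0x16 idx=24 entry=0x2C007 [P=1 RW=1 US=1 PS=0]
  L1: frame=0x2C idx=0 entry=0x30003 [P=1 RW=1 US=0 PS=0]
  ✗ PROTECTION_VIOLATION  [2 reads]
#5 VA=0x1E0940F (w,user):
  L0: frame=0x16 idx=15 entry=0x33007 [P=1 RW=1 US=1 PS=0]
  L1: frame=0x33 idx=9 entry=0x37005 [P=1 RW=0 US=1 PS=0]
  ✗ PROTECTION_VIOLATION  [2 reads]
#6 VA=0x6176B2 (r,user):
  L0: frame=0x16 idx=3 entry=0x38007 [P=1 RW=1 US=1 PS=0]
  L1: frame=0x38 idx=23 entry=0x3B007 [P=1 RW=1 US=1 PS=0]
  → PA=0x3B6B2  (2 entries read)

TLB: [["0x2A00", "0x23"], ["0xC01", "0x29"], ["0x617", "0x3B"]]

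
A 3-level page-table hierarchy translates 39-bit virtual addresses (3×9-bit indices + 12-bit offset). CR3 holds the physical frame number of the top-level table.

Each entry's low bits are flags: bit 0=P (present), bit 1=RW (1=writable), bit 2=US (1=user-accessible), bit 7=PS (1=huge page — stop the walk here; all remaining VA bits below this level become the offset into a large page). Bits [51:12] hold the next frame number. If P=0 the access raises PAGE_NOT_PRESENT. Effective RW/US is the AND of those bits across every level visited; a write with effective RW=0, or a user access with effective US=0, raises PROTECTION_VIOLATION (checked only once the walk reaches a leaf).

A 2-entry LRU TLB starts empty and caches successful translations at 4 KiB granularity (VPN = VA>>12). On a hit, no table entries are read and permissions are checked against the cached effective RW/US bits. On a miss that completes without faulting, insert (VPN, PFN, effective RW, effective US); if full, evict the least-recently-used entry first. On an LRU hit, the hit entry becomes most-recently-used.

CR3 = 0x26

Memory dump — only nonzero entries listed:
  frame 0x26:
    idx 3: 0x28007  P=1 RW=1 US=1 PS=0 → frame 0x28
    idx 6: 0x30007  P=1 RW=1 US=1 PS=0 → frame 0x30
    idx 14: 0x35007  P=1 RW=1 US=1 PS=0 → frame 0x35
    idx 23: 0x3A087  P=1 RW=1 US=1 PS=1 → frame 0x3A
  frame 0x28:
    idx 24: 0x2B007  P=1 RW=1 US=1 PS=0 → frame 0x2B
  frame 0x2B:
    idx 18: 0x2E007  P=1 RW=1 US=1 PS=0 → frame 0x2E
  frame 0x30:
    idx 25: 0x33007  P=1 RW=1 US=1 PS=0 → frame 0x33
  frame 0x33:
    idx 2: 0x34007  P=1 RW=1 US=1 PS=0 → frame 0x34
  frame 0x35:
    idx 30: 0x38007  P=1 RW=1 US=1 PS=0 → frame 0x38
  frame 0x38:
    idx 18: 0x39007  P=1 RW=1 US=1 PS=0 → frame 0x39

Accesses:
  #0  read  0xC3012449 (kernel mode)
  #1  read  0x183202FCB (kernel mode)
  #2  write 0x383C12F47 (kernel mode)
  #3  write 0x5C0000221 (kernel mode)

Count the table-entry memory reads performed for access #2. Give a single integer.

Trace:
#0 VA=0xC3012449 (r,kernel):
  L0 @0x26[3] → 0x28007  P=1,RW=1,US=1,PS=0
  L1 @0x28[24] → 0x2B007  P=1,RW=1,US=1,PS=0
  L2 @0x2B[18] → 0x2E007  P=1,RW=1,US=1,PS=0
  ⇒ phys 0x2E449  [3 reads]
#1 VA=0x183202FCB (r,kernel):
  L0 @0x26[6] → 0x30007  P=1,RW=1,US=1,PS=0
  L1 @0x30[25] → 0x33007  P=1,RW=1,US=1,PS=0
  L2 @0x33[2] → 0x34007  P=1,RW=1,US=1,PS=0
  ⇒ phys 0x34FCB  [3 reads]
#2 VA=0x383C12F47 (w,kernel):
  L0 @0x26[14] → 0x35007  P=1,RW=1,US=1,PS=0
  L1 @0x35[30] → 0x38007  P=1,RW=1,US=1,PS=0
  L2 @0x38[18] → 0x39007  P=1,RW=1,US=1,PS=0
  ⇒ phys 0x39F47  [3 reads]
#3 VA=0x5C0000221 (w,kernel):
  L0 @0x26[23] → 0x3A087  P=1,RW=1,US=1,PS=1
  ⇒ phys 0x3A221 (huge @L0)  [1 reads]

Entries read for #2: 3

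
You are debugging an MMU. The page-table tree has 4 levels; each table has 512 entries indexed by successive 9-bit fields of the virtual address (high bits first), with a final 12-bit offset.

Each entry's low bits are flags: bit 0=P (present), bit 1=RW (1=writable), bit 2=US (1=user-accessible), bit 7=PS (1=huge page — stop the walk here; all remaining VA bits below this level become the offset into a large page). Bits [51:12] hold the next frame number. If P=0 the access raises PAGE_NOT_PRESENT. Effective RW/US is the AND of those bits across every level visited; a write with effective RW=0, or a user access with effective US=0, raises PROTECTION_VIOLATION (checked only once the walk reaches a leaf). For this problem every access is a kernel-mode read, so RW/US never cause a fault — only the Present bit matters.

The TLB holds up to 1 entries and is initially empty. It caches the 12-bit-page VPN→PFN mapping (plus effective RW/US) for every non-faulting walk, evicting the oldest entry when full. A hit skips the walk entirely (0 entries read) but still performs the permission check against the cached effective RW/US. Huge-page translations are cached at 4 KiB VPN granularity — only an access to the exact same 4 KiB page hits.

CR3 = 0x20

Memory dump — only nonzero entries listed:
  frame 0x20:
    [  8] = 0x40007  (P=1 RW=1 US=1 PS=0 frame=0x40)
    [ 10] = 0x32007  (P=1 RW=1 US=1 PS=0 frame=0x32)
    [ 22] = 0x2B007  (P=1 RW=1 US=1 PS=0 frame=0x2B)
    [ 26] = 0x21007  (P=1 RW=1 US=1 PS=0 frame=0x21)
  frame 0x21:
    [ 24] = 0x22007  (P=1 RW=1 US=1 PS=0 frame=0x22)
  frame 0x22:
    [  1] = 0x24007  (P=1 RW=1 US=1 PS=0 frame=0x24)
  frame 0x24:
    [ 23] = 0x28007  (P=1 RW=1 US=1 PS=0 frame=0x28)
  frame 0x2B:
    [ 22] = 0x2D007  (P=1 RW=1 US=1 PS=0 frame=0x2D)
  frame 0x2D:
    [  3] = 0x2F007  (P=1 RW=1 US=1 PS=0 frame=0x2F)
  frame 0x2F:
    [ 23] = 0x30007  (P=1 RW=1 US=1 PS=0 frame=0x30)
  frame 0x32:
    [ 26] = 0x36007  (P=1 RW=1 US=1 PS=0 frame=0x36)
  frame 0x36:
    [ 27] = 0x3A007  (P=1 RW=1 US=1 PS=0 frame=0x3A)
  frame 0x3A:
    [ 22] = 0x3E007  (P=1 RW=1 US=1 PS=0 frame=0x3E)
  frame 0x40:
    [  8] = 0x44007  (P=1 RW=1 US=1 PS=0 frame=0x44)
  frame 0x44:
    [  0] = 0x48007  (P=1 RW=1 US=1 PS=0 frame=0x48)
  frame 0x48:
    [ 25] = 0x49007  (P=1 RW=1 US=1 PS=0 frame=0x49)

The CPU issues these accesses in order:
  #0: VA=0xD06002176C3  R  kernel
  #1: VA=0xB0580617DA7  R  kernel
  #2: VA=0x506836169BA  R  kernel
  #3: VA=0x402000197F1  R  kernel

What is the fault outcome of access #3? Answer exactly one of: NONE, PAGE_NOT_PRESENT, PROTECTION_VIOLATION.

Trace:
#0 VA=0xD06002176C3 (r,kernel):
  L0 @0x20[26] → 0x21007  P=1,RW=1,US=1,PS=0
  L1 @0x21[24] → 0x22007  P=1,RW=1,US=1,PS=0
  L2 @0x22[1] → 0x24007  P=1,RW=1,US=1,PS=0
  L3 @0x24[23] → 0x28007  P=1,RW=1,US=1,PS=0
  → PA=0x286C3  (4 entries read)
#1 VA=0xB0580617DA7 (r,kernel):
  L0 @0x20[22] → 0x2B007  P=1,RW=1,US=1,PS=0
  L1 @0x2B[22] → 0x2D007  P=1,RW=1,US=1,PS=0
  L2 @0x2D[3] → 0x2F007  P=1,RW=1,US=1,PS=0
  L3 @0x2F[23] → 0x30007  P=1,RW=1,US=1,PS=0
  → PA=0x30DA7  (4 entries read)
#2 VA=0x506836169BA (r,kernel):
  L0 @0x20[10] → 0x32007  P=1,RW=1,US=1,PS=0
  L1 @0x32[26] → 0x36007  P=1,RW=1,US=1,PS=0
  L2 @0x36[27] → 0x3A007  P=1,RW=1,US=1,PS=0
  L3 @0x3A[22] → 0x3E007  P=1,RW=1,US=1,PS=0
  → PA=0x3E9BA  (4 entries read)
#3 VA=0x402000197F1 (r,kernel):
  L0 @0x20[8] → 0x40007  P=1,RW=1,US=1,PS=0
  L1 @0x40[8] → 0x44007  P=1,RW=1,US=1,PS=0
  L2 @0x44[0] → 0x48007  P=1,RW=1,US=1,PS=0
  L3 @0x48[25] → 0x49007  P=1,RW=1,US=1,PS=0
  → PA=0x497F1  (4 entries read)

Access #3 fault: NONE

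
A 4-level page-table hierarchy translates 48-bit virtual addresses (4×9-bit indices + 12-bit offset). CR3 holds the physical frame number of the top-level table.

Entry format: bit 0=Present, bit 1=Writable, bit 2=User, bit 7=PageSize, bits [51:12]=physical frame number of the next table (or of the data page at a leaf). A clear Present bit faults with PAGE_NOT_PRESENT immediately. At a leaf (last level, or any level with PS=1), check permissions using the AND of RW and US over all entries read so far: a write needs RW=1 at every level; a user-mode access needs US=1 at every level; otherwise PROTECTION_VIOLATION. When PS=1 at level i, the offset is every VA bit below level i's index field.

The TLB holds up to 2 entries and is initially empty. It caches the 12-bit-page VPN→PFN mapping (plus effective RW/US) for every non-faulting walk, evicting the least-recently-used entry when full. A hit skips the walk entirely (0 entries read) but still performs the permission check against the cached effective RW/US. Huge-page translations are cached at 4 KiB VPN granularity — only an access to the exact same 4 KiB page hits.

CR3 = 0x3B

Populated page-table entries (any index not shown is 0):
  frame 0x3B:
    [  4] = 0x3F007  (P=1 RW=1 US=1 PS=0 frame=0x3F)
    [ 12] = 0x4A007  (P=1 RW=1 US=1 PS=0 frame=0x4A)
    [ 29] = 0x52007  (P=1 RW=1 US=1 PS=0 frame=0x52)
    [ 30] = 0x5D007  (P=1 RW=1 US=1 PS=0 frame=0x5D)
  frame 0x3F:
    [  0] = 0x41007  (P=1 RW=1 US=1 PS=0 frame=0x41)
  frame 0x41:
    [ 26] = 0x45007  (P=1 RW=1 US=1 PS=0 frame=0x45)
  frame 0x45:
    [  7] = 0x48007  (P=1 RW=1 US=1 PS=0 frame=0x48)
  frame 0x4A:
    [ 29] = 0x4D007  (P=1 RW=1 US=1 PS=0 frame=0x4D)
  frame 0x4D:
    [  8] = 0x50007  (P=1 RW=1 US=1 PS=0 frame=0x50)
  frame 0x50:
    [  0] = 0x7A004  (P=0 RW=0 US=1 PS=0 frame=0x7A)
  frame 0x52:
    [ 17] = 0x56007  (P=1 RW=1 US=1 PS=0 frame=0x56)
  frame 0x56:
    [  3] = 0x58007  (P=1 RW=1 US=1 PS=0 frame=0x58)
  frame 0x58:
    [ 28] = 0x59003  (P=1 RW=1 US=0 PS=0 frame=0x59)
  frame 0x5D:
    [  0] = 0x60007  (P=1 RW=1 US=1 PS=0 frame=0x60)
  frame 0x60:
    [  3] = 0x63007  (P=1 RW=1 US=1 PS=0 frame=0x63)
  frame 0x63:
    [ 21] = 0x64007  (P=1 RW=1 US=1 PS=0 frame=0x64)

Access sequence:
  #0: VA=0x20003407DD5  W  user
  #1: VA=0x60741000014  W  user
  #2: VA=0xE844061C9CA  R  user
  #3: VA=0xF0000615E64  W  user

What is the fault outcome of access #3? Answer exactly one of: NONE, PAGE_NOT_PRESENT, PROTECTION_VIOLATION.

Per-access translation:
#0 VA=0x20003407DD5 (w,user):
  lvl0: tbl 0x3B, slot 4 ⇒ 0x3F007 (P1/RW1/US1/PS0)
  lvl1: tbl 0x3F, slot 0 ⇒ 0x41007 (P1/RW1/US1/PS0)
  lvl2: tbl 0x41, slot 26 ⇒ 0x45007 (P1/RW1/US1/PS0)
  lvl3: tbl 0x45, slot 7 ⇒ 0x48007 (P1/RW1/US1/PS0)
  ✓ 0x48DD5  — 4 lookups
#1 VA=0x60741000014 (w,user):
  lvl0: tbl 0x3B, slot 12 ⇒ 0x4A007 (P1/RW1/US1/PS0)
  lvl1: tbl 0x4A, slot 29 ⇒ 0x4D007 (P1/RW1/US1/PS0)
  lvl2: tbl 0x4D, slot 8 ⇒ 0x50007 (P1/RW1/US1/PS0)
  lvl3: tbl 0x50, slot 0 ⇒ 0x7A004 (P0/RW0/US1/PS0)
  ✗ PAGE_NOT_PRESENT  [4 reads]
#2 VA=0xE844061C9CA (r,user):
  lvl0: tbl 0x3B, slot 29 ⇒ 0x52007 (P1/RW1/US1/PS0)
  lvl1: tbl 0x52, slot 17 ⇒ 0x56007 (P1/RW1/US1/PS0)
  lvl2: tbl 0x56, slot 3 ⇒ 0x58007 (P1/RW1/US1/PS0)
  lvl3: tbl 0x58, slot 28 ⇒ 0x59003 (P1/RW1/US0/PS0)
  ✗ PROTECTION_VIOLATION  [4 reads]
#3 VA=0xF0000615E64 (w,user):
  lvl0: tbl 0x3B, slot 30 ⇒ 0x5D007 (P1/RW1/US1/PS0)
  lvl1: tbl 0x5D, slot 0 ⇒ 0x60007 (P1/RW1/US1/PS0)
  lvl2: tbl 0x60, slot 3 ⇒ 0x63007 (P1/RW1/US1/PS0)
  lvl3: tbl 0x63, slot 21 ⇒ 0x64007 (P1/RW1/US1/PS0)
  ✓ 0x64E64  — 4 lookups

Access #3 fault: NONE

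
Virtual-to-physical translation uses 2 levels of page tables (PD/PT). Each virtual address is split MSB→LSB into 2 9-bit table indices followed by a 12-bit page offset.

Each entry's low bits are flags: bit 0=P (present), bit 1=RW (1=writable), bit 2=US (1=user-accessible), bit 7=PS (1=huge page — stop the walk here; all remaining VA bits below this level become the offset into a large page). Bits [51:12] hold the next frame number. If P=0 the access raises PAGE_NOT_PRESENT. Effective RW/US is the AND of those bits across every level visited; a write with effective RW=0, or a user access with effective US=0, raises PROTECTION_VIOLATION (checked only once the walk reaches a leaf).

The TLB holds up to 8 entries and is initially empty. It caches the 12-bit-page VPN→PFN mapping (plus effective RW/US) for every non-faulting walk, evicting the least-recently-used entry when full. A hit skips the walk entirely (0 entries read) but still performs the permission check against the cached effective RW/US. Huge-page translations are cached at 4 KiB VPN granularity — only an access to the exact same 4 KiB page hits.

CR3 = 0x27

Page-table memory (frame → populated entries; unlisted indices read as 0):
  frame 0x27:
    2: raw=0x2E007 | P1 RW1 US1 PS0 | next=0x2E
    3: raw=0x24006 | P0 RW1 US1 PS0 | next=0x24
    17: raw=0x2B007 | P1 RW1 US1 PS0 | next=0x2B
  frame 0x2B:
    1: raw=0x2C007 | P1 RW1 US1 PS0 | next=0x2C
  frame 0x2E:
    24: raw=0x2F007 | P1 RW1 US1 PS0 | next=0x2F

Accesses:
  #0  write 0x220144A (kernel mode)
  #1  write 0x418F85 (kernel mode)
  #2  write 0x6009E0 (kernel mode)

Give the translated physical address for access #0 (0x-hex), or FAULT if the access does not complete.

Trace:
#0 VA=0x220144A (w,kernel):
  L0: frame=0x27 idx=17 entry=0x2B007 [P=1 RW=1 US=1 PS=0]
  L1: frame=0x2B idx=1 entry=0x2C007 [P=1 RW=1 US=1 PS=0]
  ⇒ phys 0x2C44A  [2 reads]
#1 VA=0x418F85 (w,kernel):
  L0: frame=0x27 idx=2 entry=0x2E007 [P=1 RW=1 US=1 PS=0]
  L1: frame=0x2E idx=24 entry=0x2F007 [P=1 RW=1 US=1 PS=0]
  ⇒ phys 0x2FF85  [2 reads]
#2 VA=0x6009E0 (w,kernel):
  L0: frame=0x27 idx=3 entry=0x24006 [P=0 RW=1 US=1 PS=0]
  → PAGE_NOT_PRESENT  (1 entries read)

Access #0 PA: 0x2C44A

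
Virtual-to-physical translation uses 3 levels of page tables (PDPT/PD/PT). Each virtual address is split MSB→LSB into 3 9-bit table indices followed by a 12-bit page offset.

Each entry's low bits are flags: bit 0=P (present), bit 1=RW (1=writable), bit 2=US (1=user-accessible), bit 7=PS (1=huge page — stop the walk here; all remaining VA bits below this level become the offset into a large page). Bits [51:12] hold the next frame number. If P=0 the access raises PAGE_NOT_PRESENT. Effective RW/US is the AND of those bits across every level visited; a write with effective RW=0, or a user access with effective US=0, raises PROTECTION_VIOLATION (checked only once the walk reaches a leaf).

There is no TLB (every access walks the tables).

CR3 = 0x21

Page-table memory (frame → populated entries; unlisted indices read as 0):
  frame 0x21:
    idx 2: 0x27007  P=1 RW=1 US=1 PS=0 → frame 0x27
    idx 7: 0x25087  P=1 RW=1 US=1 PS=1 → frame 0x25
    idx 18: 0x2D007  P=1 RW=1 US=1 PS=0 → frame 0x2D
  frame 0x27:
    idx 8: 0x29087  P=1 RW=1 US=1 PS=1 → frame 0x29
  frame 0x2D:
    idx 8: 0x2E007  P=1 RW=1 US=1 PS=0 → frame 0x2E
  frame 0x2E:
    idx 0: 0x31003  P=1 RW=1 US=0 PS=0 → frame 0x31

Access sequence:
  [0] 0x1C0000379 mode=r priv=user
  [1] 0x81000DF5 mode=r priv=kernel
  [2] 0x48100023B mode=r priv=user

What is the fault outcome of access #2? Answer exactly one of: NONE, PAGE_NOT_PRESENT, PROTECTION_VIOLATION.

Walk each access:
#0 VA=0x1C0000379 (r,user):
  [0] read 0x21 idx=7: raw=0x25087 flags P=1 W=1 U=1 S=1
  ✓ 0x25379 (huge @L0)  — 1 lookups
#1 VA=0x81000DF5 (r,kernel):
  [0] read 0x21 idx=2: raw=0x27007 flags P=1 W=1 U=1 S=0
  [1] read 0x27 idx=8: raw=0x29087 flags P=1 W=1 U=1 S=1
  ✓ 0x29DF5 (huge @L1)  — 2 lookups
#2 VA=0x48100023B (r,user):
  [0] read 0x21 idx=18: raw=0x2D007 flags P=1 W=1 U=1 S=0
  [1] read 0x2D idx=8: raw=0x2E007 flags P=1 W=1 U=1 S=0
  [2] read 0x2E idx=0: raw=0x31003 flags P=1 W=1 U=0 S=0
  ⇒ fault: PROTECTION_VIOLATION  — 3 lookups

Access #2 fault: PROTECTION_VIOLATION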